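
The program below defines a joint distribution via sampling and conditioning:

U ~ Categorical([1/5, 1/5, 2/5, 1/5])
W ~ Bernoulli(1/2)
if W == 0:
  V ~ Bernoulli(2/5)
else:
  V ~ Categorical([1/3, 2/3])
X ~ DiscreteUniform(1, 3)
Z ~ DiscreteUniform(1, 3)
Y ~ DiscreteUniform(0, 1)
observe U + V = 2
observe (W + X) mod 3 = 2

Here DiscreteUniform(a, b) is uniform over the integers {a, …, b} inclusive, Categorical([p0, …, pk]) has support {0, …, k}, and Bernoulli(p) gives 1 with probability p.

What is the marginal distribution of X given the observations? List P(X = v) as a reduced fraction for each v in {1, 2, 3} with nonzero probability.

P(X=1) = 5/11, P(X=2) = 6/11

Enumerate traces; 24 have nonzero weight after conditioning:
  (U=1, W=0, V=1, X=2, Z=1, Y=0) weight 1/450
  (U=1, W=0, V=1, X=2, Z=1, Y=1) weight 1/450
  (U=1, W=0, V=1, X=2, Z=2, Y=0) weight 1/450
  (U=1, W=0, V=1, X=2, Z=2, Y=1) weight 1/450
  (U=1, W=0, V=1, X=2, Z=3, Y=0) weight 1/450
  (U=1, W=0, V=1, X=2, Z=3, Y=1) weight 1/450
  (U=1, W=1, V=1, X=1, Z=1, Y=0) weight 1/270
  (U=1, W=1, V=1, X=1, Z=1, Y=1) weight 1/270
  … 16 more
Group by X:
  weight(X=1) = 2/45
  weight(X=2) = 4/75
Total weight = 2/45 + 4/75 = 22/225
P(X=1 | obs) = 2/45 / 22/225 = 5/11
P(X=2 | obs) = 4/75 / 22/225 = 6/11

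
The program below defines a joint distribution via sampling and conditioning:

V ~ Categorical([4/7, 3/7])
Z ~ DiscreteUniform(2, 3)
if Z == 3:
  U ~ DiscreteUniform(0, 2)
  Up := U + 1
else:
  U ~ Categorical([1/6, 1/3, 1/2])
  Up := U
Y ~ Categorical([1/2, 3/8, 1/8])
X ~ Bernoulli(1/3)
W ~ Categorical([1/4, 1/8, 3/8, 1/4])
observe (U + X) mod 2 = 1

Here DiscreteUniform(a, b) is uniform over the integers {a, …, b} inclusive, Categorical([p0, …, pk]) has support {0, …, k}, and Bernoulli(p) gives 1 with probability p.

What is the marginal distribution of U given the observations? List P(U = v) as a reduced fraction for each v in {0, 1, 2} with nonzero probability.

Enumerate traces; 144 have nonzero weight after conditioning:
  (V=0, Z=2, U=0, Y=0, X=1, W=0) weight 1/504
  (V=0, Z=2, U=0, Y=0, X=1, W=1) weight 1/1008
  (V=0, Z=2, U=0, Y=0, X=1, W=2) weight 1/336
  (V=0, Z=2, U=0, Y=0, X=1, W=3) weight 1/504
  (V=0, Z=2, U=0, Y=1, X=1, W=0) weight 1/672
  (V=0, Z=2, U=0, Y=1, X=1, W=1) weight 1/1344
  (V=0, Z=2, U=0, Y=1, X=1, W=2) weight 1/448
  (V=0, Z=2, U=0, Y=1, X=1, W=3) weight 1/672
  (V=0, Z=2, U=1, Y=0, X=0, W=0) weight 1/126
  (V=0, Z=2, U=2, Y=0, X=1, W=0) weight 1/168
  … 134 more
Group by U:
  weight(U=0) = 1/12
  weight(U=1) = 2/9
  weight(U=2) = 5/36
Total weight = 1/12 + 2/9 + 5/36 = 4/9
P(U=0 | obs) = 1/12 / 4/9 = 3/16
P(U=1 | obs) = 2/9 / 4/9 = 1/2
P(U=2 | obs) = 5/36 / 4/9 = 5/16

P(U=0) = 3/16, P(U=1) = 1/2, P(U=2) = 5/16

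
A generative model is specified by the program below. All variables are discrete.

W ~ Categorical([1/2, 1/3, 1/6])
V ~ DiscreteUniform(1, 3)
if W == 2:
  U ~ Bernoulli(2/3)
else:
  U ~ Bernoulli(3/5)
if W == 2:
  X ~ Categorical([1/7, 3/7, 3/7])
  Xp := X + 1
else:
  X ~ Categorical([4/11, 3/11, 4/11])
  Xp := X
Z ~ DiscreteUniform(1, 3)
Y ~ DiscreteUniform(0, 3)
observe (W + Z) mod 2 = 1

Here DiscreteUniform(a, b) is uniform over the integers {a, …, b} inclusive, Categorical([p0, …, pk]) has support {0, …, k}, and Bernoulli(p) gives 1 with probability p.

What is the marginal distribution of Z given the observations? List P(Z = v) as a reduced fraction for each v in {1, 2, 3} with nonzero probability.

Enumerate traces; 360 have nonzero weight after conditioning:
  (W=0, V=1, U=0, X=0, Z=1, Y=0) weight 1/495
  (W=0, V=1, U=0, X=0, Z=1, Y=1) weight 1/495
  (W=0, V=1, U=0, X=0, Z=1, Y=2) weight 1/495
  (W=0, V=1, U=0, X=0, Z=1, Y=3) weight 1/495
  (W=0, V=1, U=0, X=0, Z=3, Y=0) weight 1/495
  (W=0, V=1, U=0, X=0, Z=3, Y=1) weight 1/495
  (W=0, V=1, U=0, X=0, Z=3, Y=2) weight 1/495
  (W=0, V=1, U=0, X=0, Z=3, Y=3) weight 1/495
  (W=1, V=1, U=0, X=0, Z=2, Y=0) weight 2/1485
  … 351 more
Group by Z:
  weight(Z=1) = 2/9
  weight(Z=2) = 1/9
  weight(Z=3) = 2/9
Total weight = 2/9 + 1/9 + 2/9 = 5/9
P(Z=1 | obs) = 2/9 / 5/9 = 2/5
P(Z=2 | obs) = 1/9 / 5/9 = 1/5
P(Z=3 | obs) = 2/9 / 5/9 = 2/5

P(Z=1) = 2/5, P(Z=2) = 1/5, P(Z=3) = 2/5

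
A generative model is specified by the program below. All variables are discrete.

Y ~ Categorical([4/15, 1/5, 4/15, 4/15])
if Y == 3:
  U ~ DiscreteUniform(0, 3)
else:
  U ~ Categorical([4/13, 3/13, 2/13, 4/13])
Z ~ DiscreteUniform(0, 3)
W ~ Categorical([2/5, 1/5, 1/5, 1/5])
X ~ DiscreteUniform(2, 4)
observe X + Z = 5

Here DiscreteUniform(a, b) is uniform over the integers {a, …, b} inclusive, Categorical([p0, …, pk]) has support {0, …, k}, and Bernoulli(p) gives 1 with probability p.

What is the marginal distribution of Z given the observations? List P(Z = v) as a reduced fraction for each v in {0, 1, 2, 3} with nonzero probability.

Enumerate traces; 192 have nonzero weight after conditioning:
  (Y=0, U=0, Z=1, W=0, X=4) weight 8/2925
  (Y=0, U=0, Z=1, W=1, X=4) weight 4/2925
  (Y=0, U=0, Z=1, W=2, X=4) weight 4/2925
  (Y=0, U=0, Z=1, W=3, X=4) weight 4/2925
  (Y=0, U=0, Z=2, W=0, X=3) weight 8/2925
  (Y=0, U=0, Z=2, W=1, X=3) weight 4/2925
  (Y=0, U=0, Z=2, W=2, X=3) weight 4/2925
  (Y=0, U=0, Z=2, W=3, X=3) weight 4/2925
  (Y=0, U=0, Z=3, W=0, X=2) weight 8/2925
  … 183 more
Group by Z:
  weight(Z=1) = 1/12
  weight(Z=2) = 1/12
  weight(Z=3) = 1/12
Total weight = 1/12 + 1/12 + 1/12 = 1/4
P(Z=1 | obs) = 1/12 / 1/4 = 1/3
P(Z=2 | obs) = 1/12 / 1/4 = 1/3
P(Z=3 | obs) = 1/12 / 1/4 = 1/3

P(Z=1) = 1/3, P(Z=2) = 1/3, P(Z=3) = 1/3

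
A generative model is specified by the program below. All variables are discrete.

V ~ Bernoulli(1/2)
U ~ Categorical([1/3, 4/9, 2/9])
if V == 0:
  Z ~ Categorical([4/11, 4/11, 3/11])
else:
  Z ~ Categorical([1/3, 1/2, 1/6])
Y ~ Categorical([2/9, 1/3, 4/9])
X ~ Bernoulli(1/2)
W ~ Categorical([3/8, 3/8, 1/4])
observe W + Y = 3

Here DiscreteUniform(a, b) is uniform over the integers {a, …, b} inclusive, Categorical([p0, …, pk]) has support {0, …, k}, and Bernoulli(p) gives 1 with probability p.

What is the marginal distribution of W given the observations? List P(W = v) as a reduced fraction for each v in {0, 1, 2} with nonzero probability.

Enumerate traces; 72 have nonzero weight after conditioning:
  (V=0, U=0, Z=0, Y=1, X=0, W=2) weight 1/396
  (V=0, U=0, Z=0, Y=1, X=1, W=2) weight 1/396
  (V=0, U=0, Z=0, Y=2, X=0, W=1) weight 1/198
  (V=0, U=0, Z=0, Y=2, X=1, W=1) weight 1/198
  (V=0, U=0, Z=1, Y=1, X=0, W=2) weight 1/396
  (V=0, U=0, Z=1, Y=1, X=1, W=2) weight 1/396
  (V=0, U=0, Z=1, Y=2, X=0, W=1) weight 1/198
  (V=0, U=0, Z=1, Y=2, X=1, W=1) weight 1/198
  … 64 more
Group by W:
  weight(W=1) = 1/6
  weight(W=2) = 1/12
Total weight = 1/6 + 1/12 = 1/4
P(W=1 | obs) = 1/6 / 1/4 = 2/3
P(W=2 | obs) = 1/12 / 1/4 = 1/3

P(W=1) = 2/3, P(W=2) = 1/3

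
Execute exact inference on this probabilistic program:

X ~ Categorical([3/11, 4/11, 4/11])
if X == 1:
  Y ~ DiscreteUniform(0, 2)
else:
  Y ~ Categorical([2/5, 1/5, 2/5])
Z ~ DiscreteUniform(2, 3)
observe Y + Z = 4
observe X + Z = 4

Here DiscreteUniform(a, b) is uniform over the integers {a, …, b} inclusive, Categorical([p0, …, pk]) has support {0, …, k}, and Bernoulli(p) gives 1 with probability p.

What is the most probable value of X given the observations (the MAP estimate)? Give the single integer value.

Enumerate traces; 2 have nonzero weight after conditioning:
  (X=1, Y=1, Z=3) weight 2/33
  (X=2, Y=2, Z=2) weight 4/55
Group by X:
  weight(X=1) = 2/33
  weight(X=2) = 4/55
Total weight = 2/33 + 4/55 = 2/15
P(X=1 | obs) = 2/33 / 2/15 = 5/11
P(X=2 | obs) = 4/55 / 2/15 = 6/11
argmax = 2

argmax_v P(X = v | obs) = 2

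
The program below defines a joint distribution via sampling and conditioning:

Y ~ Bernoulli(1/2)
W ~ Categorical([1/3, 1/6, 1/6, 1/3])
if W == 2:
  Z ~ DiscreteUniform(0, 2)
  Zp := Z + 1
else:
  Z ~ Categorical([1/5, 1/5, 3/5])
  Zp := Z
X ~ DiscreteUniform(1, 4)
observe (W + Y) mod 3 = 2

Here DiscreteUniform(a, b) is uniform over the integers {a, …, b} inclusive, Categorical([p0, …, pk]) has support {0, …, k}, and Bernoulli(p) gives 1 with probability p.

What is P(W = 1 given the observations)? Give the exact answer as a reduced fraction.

P(W = 1 | obs) = 1/2

Enumerate traces; 24 have nonzero weight after conditioning:
  (Y=0, W=2, Z=0, X=1) weight 1/144
  (Y=0, W=2, Z=0, X=2) weight 1/144
  (Y=0, W=2, Z=0, X=3) weight 1/144
  (Y=0, W=2, Z=0, X=4) weight 1/144
  (Y=0, W=2, Z=1, X=1) weight 1/144
  (Y=0, W=2, Z=1, X=2) weight 1/144
  (Y=0, W=2, Z=1, X=3) weight 1/144
  (Y=0, W=2, Z=1, X=4) weight 1/144
  (Y=1, W=1, Z=0, X=1) weight 1/240
  … 15 more
Group by W:
  weight(W=1) = 1/12
  weight(W=2) = 1/12
Total weight = 1/12 + 1/12 = 1/6
P(W=1 | obs) = 1/12 / 1/6 = 1/2
P(W=2 | obs) = 1/12 / 1/6 = 1/2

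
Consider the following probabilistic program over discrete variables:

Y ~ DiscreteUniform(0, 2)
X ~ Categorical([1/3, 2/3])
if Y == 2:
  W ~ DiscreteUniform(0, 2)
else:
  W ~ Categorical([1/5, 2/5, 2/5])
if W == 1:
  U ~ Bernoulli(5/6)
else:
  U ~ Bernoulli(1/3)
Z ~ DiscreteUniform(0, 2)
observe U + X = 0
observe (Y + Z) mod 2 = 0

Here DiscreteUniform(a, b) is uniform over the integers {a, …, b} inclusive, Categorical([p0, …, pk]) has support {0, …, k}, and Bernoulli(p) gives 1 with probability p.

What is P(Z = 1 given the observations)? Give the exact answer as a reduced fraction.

P(Z = 1 | obs) = 7/36

Enumerate traces; 15 have nonzero weight after conditioning:
  (Y=0, X=0, W=0, U=0, Z=0) weight 2/405
  (Y=0, X=0, W=0, U=0, Z=2) weight 2/405
  (Y=0, X=0, W=1, U=0, Z=0) weight 1/405
  (Y=0, X=0, W=1, U=0, Z=2) weight 1/405
  (Y=0, X=0, W=2, U=0, Z=0) weight 4/405
  (Y=0, X=0, W=2, U=0, Z=2) weight 4/405
  (Y=1, X=0, W=0, U=0, Z=1) weight 2/405
  (Y=1, X=0, W=1, U=0, Z=1) weight 1/405
  … 7 more
Group by Z:
  weight(Z=0) = 29/810
  weight(Z=1) = 7/405
  weight(Z=2) = 29/810
Total weight = 29/810 + 7/405 + 29/810 = 4/45
P(Z=0 | obs) = 29/810 / 4/45 = 29/72
P(Z=1 | obs) = 7/405 / 4/45 = 7/36
P(Z=2 | obs) = 29/810 / 4/45 = 29/72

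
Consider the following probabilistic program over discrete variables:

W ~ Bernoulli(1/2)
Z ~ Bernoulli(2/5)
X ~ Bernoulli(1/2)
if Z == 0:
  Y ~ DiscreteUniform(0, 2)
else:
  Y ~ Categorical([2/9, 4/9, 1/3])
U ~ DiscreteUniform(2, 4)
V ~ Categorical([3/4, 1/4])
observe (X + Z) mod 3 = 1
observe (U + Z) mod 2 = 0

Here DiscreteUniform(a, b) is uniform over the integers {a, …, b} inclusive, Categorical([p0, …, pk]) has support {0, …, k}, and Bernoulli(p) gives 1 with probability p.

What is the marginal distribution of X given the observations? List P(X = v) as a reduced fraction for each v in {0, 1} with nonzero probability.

Enumerate traces; 36 have nonzero weight after conditioning:
  (W=0, Z=0, X=1, Y=0, U=2, V=0) weight 1/80
  (W=0, Z=0, X=1, Y=0, U=2, V=1) weight 1/240
  (W=0, Z=0, X=1, Y=0, U=4, V=0) weight 1/80
  (W=0, Z=0, X=1, Y=0, U=4, V=1) weight 1/240
  (W=0, Z=0, X=1, Y=1, U=2, V=0) weight 1/80
  (W=0, Z=0, X=1, Y=1, U=2, V=1) weight 1/240
  (W=0, Z=0, X=1, Y=1, U=4, V=0) weight 1/80
  (W=0, Z=0, X=1, Y=1, U=4, V=1) weight 1/240
  (W=0, Z=1, X=0, Y=0, U=3, V=0) weight 1/180
  … 27 more
Group by X:
  weight(X=0) = 1/15
  weight(X=1) = 1/5
Total weight = 1/15 + 1/5 = 4/15
P(X=0 | obs) = 1/15 / 4/15 = 1/4
P(X=1 | obs) = 1/5 / 4/15 = 3/4

P(X=0) = 1/4, P(X=1) = 3/4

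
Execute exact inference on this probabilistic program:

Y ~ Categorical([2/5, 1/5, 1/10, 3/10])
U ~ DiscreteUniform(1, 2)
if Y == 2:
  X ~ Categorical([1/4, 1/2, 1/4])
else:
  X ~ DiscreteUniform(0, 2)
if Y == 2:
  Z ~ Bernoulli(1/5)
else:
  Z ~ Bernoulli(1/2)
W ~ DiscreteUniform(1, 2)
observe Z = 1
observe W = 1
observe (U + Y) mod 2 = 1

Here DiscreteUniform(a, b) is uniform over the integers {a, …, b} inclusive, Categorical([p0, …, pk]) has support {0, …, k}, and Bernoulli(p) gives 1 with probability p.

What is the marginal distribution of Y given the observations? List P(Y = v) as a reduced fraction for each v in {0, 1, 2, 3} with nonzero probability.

P(Y=0) = 20/47, P(Y=1) = 10/47, P(Y=2) = 2/47, P(Y=3) = 15/47

Enumerate traces; 12 have nonzero weight after conditioning:
  (Y=0, U=1, X=0, Z=1, W=1) weight 1/60
  (Y=0, U=1, X=1, Z=1, W=1) weight 1/60
  (Y=0, U=1, X=2, Z=1, W=1) weight 1/60
  (Y=1, U=2, X=0, Z=1, W=1) weight 1/120
  (Y=1, U=2, X=1, Z=1, W=1) weight 1/120
  (Y=1, U=2, X=2, Z=1, W=1) weight 1/120
  (Y=2, U=1, X=0, Z=1, W=1) weight 1/800
  (Y=2, U=1, X=1, Z=1, W=1) weight 1/400
  (Y=3, U=2, X=0, Z=1, W=1) weight 1/80
  … 3 more
Group by Y:
  weight(Y=0) = 1/20
  weight(Y=1) = 1/40
  weight(Y=2) = 1/200
  weight(Y=3) = 3/80
Total weight = 1/20 + 1/40 + 1/200 + 3/80 = 47/400
P(Y=0 | obs) = 1/20 / 47/400 = 20/47
P(Y=1 | obs) = 1/40 / 47/400 = 10/47
P(Y=2 | obs) = 1/200 / 47/400 = 2/47
P(Y=3 | obs) = 3/80 / 47/400 = 15/47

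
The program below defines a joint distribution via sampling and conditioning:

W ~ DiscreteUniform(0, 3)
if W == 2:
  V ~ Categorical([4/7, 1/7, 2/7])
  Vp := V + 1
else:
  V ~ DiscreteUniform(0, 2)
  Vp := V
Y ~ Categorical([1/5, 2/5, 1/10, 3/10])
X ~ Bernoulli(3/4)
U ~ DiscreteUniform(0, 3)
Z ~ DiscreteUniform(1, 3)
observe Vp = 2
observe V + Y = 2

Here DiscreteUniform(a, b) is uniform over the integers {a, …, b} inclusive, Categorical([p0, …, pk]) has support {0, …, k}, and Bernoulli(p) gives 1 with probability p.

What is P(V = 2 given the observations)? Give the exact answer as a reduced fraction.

P(V = 2 | obs) = 7/9

Enumerate traces; 96 have nonzero weight after conditioning:
  (W=0, V=2, Y=0, X=0, U=0, Z=1) weight 1/2880
  (W=0, V=2, Y=0, X=0, U=0, Z=2) weight 1/2880
  (W=0, V=2, Y=0, X=0, U=0, Z=3) weight 1/2880
  (W=0, V=2, Y=0, X=0, U=1, Z=1) weight 1/2880
  (W=0, V=2, Y=0, X=0, U=1, Z=2) weight 1/2880
  (W=0, V=2, Y=0, X=0, U=1, Z=3) weight 1/2880
  (W=0, V=2, Y=0, X=0, U=2, Z=1) weight 1/2880
  (W=0, V=2, Y=0, X=0, U=2, Z=2) weight 1/2880
  (W=2, V=1, Y=1, X=0, U=0, Z=1) weight 1/3360
  … 87 more
Group by V:
  weight(V=1) = 1/70
  weight(V=2) = 1/20
Total weight = 1/70 + 1/20 = 9/140
P(V=1 | obs) = 1/70 / 9/140 = 2/9
P(V=2 | obs) = 1/20 / 9/140 = 7/9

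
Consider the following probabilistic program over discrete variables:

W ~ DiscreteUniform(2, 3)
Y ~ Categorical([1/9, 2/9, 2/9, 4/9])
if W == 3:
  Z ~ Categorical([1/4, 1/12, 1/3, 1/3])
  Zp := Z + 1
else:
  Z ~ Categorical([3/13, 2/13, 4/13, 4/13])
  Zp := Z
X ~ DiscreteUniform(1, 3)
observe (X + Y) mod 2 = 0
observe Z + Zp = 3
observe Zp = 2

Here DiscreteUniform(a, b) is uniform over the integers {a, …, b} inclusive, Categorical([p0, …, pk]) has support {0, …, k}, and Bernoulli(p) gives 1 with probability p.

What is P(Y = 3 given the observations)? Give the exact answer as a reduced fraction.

P(Y = 3 | obs) = 8/15

Enumerate traces; 6 have nonzero weight after conditioning:
  (W=3, Y=0, Z=1, X=2) weight 1/648
  (W=3, Y=1, Z=1, X=1) weight 1/324
  (W=3, Y=1, Z=1, X=3) weight 1/324
  (W=3, Y=2, Z=1, X=2) weight 1/324
  (W=3, Y=3, Z=1, X=1) weight 1/162
  (W=3, Y=3, Z=1, X=3) weight 1/162
Group by Y:
  weight(Y=0) = 1/648
  weight(Y=1) = 1/162
  weight(Y=2) = 1/324
  weight(Y=3) = 1/81
Total weight = 1/648 + 1/162 + 1/324 + 1/81 = 5/216
P(Y=0 | obs) = 1/648 / 5/216 = 1/15
P(Y=1 | obs) = 1/162 / 5/216 = 4/15
P(Y=2 | obs) = 1/324 / 5/216 = 2/15
P(Y=3 | obs) = 1/81 / 5/216 = 8/15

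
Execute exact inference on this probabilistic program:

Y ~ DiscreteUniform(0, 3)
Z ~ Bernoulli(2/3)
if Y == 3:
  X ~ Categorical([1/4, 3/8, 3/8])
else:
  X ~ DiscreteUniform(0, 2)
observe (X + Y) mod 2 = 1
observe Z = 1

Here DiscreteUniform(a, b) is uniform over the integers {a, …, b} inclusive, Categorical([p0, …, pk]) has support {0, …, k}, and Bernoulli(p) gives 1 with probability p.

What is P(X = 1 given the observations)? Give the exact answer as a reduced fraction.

Enumerate traces; 6 have nonzero weight after conditioning:
  (Y=0, Z=1, X=1) weight 1/18
  (Y=1, Z=1, X=0) weight 1/18
  (Y=1, Z=1, X=2) weight 1/18
  (Y=2, Z=1, X=1) weight 1/18
  (Y=3, Z=1, X=0) weight 1/24
  (Y=3, Z=1, X=2) weight 1/16
Group by X:
  weight(X=0) = 7/72
  weight(X=1) = 1/9
  weight(X=2) = 17/144
Total weight = 7/72 + 1/9 + 17/144 = 47/144
P(X=0 | obs) = 7/72 / 47/144 = 14/47
P(X=1 | obs) = 1/9 / 47/144 = 16/47
P(X=2 | obs) = 17/144 / 47/144 = 17/47

P(X = 1 | obs) = 16/47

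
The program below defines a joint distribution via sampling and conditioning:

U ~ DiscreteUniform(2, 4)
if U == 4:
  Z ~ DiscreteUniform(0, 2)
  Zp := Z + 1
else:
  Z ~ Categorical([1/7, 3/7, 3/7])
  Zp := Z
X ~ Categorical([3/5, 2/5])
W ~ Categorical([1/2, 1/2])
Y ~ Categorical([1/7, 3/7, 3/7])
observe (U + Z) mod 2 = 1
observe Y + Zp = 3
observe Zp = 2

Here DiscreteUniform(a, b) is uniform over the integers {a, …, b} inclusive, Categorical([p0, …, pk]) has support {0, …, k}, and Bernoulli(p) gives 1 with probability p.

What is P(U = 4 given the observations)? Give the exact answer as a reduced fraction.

P(U = 4 | obs) = 7/16

Enumerate traces; 8 have nonzero weight after conditioning:
  (U=3, Z=2, X=0, W=0, Y=1) weight 9/490
  (U=3, Z=2, X=0, W=1, Y=1) weight 9/490
  (U=3, Z=2, X=1, W=0, Y=1) weight 3/245
  (U=3, Z=2, X=1, W=1, Y=1) weight 3/245
  (U=4, Z=1, X=0, W=0, Y=1) weight 1/70
  (U=4, Z=1, X=0, W=1, Y=1) weight 1/70
  (U=4, Z=1, X=1, W=0, Y=1) weight 1/105
  (U=4, Z=1, X=1, W=1, Y=1) weight 1/105
Group by U:
  weight(U=3) = 3/49
  weight(U=4) = 1/21
Total weight = 3/49 + 1/21 = 16/147
P(U=3 | obs) = 3/49 / 16/147 = 9/16
P(U=4 | obs) = 1/21 / 16/147 = 7/16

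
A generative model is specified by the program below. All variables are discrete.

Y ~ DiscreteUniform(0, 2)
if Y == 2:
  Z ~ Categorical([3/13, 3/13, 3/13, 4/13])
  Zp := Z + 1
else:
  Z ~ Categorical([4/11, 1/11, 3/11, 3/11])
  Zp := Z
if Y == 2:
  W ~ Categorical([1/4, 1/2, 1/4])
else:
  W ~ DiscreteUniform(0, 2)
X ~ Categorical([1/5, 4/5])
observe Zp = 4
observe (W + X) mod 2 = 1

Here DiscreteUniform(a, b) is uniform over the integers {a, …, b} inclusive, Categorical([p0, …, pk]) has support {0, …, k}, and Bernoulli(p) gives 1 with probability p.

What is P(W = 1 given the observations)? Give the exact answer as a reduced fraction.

P(W = 1 | obs) = 1/5

Enumerate traces; 3 have nonzero weight after conditioning:
  (Y=2, Z=3, W=0, X=1) weight 4/195
  (Y=2, Z=3, W=1, X=0) weight 2/195
  (Y=2, Z=3, W=2, X=1) weight 4/195
Group by W:
  weight(W=0) = 4/195
  weight(W=1) = 2/195
  weight(W=2) = 4/195
Total weight = 4/195 + 2/195 + 4/195 = 2/39
P(W=0 | obs) = 4/195 / 2/39 = 2/5
P(W=1 | obs) = 2/195 / 2/39 = 1/5
P(W=2 | obs) = 4/195 / 2/39 = 2/5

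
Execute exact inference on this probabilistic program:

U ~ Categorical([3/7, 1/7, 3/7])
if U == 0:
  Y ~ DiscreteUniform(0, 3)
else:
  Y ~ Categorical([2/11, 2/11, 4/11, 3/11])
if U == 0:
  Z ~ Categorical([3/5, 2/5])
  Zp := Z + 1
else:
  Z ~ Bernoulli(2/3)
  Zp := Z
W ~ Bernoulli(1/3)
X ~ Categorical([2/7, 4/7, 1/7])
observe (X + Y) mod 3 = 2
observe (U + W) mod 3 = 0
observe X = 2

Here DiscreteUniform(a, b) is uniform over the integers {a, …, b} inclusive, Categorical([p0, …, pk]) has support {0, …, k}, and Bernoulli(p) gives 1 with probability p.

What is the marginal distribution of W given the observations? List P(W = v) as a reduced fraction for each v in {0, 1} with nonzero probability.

Enumerate traces; 8 have nonzero weight after conditioning:
  (U=0, Y=0, Z=0, W=0, X=2) weight 3/490
  (U=0, Y=0, Z=1, W=0, X=2) weight 1/245
  (U=0, Y=3, Z=0, W=0, X=2) weight 3/490
  (U=0, Y=3, Z=1, W=0, X=2) weight 1/245
  (U=2, Y=0, Z=0, W=1, X=2) weight 2/1617
  (U=2, Y=0, Z=1, W=1, X=2) weight 4/1617
  (U=2, Y=3, Z=0, W=1, X=2) weight 1/539
  (U=2, Y=3, Z=1, W=1, X=2) weight 2/539
Group by W:
  weight(W=0) = 1/49
  weight(W=1) = 5/539
Total weight = 1/49 + 5/539 = 16/539
P(W=0 | obs) = 1/49 / 16/539 = 11/16
P(W=1 | obs) = 5/539 / 16/539 = 5/16

P(W=0) = 11/16, P(W=1) = 5/16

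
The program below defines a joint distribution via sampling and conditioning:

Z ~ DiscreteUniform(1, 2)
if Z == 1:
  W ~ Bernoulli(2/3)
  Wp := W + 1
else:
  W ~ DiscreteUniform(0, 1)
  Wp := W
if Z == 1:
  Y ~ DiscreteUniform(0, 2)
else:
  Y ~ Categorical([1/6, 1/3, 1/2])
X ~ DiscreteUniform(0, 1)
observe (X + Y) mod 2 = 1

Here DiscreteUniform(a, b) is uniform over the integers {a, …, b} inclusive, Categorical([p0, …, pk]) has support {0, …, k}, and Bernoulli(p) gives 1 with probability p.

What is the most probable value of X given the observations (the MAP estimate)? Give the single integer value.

argmax_v P(X = v | obs) = 1

Enumerate traces; 12 have nonzero weight after conditioning:
  (Z=1, W=0, Y=0, X=1) weight 1/36
  (Z=1, W=0, Y=1, X=0) weight 1/36
  (Z=1, W=0, Y=2, X=1) weight 1/36
  (Z=1, W=1, Y=0, X=1) weight 1/18
  (Z=1, W=1, Y=1, X=0) weight 1/18
  (Z=1, W=1, Y=2, X=1) weight 1/18
  (Z=2, W=0, Y=0, X=1) weight 1/48
  (Z=2, W=0, Y=1, X=0) weight 1/24
  … 4 more
Group by X:
  weight(X=0) = 1/6
  weight(X=1) = 1/3
Total weight = 1/6 + 1/3 = 1/2
P(X=0 | obs) = 1/6 / 1/2 = 1/3
P(X=1 | obs) = 1/3 / 1/2 = 2/3
argmax = 1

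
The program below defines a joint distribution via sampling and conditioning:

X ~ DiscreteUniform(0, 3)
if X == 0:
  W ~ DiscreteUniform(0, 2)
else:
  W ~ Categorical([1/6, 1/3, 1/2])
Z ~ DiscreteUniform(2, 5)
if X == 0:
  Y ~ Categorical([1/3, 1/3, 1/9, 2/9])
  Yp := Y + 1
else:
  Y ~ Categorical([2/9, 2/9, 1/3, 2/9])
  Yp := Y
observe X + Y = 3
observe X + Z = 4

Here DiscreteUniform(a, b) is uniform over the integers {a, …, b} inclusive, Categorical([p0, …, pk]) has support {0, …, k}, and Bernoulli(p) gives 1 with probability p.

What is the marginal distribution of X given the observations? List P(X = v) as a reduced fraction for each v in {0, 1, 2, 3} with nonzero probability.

Enumerate traces; 9 have nonzero weight after conditioning:
  (X=0, W=0, Z=4, Y=3) weight 1/216
  (X=0, W=1, Z=4, Y=3) weight 1/216
  (X=0, W=2, Z=4, Y=3) weight 1/216
  (X=1, W=0, Z=3, Y=2) weight 1/288
  (X=1, W=1, Z=3, Y=2) weight 1/144
  (X=1, W=2, Z=3, Y=2) weight 1/96
  (X=2, W=0, Z=2, Y=1) weight 1/432
  (X=2, W=1, Z=2, Y=1) weight 1/216
  … 1 more
Group by X:
  weight(X=0) = 1/72
  weight(X=1) = 1/48
  weight(X=2) = 1/72
Total weight = 1/72 + 1/48 + 1/72 = 7/144
P(X=0 | obs) = 1/72 / 7/144 = 2/7
P(X=1 | obs) = 1/48 / 7/144 = 3/7
P(X=2 | obs) = 1/72 / 7/144 = 2/7

P(X=0) = 2/7, P(X=1) = 3/7, P(X=2) = 2/7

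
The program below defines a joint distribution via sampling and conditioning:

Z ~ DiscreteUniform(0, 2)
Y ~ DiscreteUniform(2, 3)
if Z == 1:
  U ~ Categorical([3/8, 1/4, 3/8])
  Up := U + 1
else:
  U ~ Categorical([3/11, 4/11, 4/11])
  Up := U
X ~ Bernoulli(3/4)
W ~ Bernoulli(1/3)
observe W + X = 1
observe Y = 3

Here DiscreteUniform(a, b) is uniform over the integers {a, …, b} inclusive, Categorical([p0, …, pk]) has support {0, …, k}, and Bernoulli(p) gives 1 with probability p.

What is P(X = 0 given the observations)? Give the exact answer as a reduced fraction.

Enumerate traces; 18 have nonzero weight after conditioning:
  (Z=0, Y=3, U=0, X=0, W=1) weight 1/264
  (Z=0, Y=3, U=0, X=1, W=0) weight 1/44
  (Z=0, Y=3, U=1, X=0, W=1) weight 1/198
  (Z=0, Y=3, U=1, X=1, W=0) weight 1/33
  (Z=0, Y=3, U=2, X=0, W=1) weight 1/198
  (Z=0, Y=3, U=2, X=1, W=0) weight 1/33
  (Z=1, Y=3, U=0, X=0, W=1) weight 1/192
  (Z=1, Y=3, U=0, X=1, W=0) weight 1/32
  … 10 more
Group by X:
  weight(X=0) = 1/24
  weight(X=1) = 1/4
Total weight = 1/24 + 1/4 = 7/24
P(X=0 | obs) = 1/24 / 7/24 = 1/7
P(X=1 | obs) = 1/4 / 7/24 = 6/7

P(X = 0 | obs) = 1/7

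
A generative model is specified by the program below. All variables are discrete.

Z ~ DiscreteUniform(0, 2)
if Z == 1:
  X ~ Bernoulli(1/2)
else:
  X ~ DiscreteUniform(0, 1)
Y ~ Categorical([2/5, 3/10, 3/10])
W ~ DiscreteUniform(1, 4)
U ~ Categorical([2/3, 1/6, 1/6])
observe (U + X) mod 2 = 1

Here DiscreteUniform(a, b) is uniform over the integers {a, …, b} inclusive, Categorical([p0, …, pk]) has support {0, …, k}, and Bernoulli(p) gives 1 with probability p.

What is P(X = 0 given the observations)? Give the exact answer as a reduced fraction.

Enumerate traces; 108 have nonzero weight after conditioning:
  (Z=0, X=0, Y=0, W=1, U=1) weight 1/360
  (Z=0, X=0, Y=0, W=2, U=1) weight 1/360
  (Z=0, X=0, Y=0, W=3, U=1) weight 1/360
  (Z=0, X=0, Y=0, W=4, U=1) weight 1/360
  (Z=0, X=0, Y=1, W=1, U=1) weight 1/480
  (Z=0, X=0, Y=1, W=2, U=1) weight 1/480
  (Z=0, X=0, Y=1, W=3, U=1) weight 1/480
  (Z=0, X=0, Y=1, W=4, U=1) weight 1/480
  (Z=0, X=1, Y=0, W=1, U=0) weight 1/90
  … 99 more
Group by X:
  weight(X=0) = 1/12
  weight(X=1) = 5/12
Total weight = 1/12 + 5/12 = 1/2
P(X=0 | obs) = 1/12 / 1/2 = 1/6
P(X=1 | obs) = 5/12 / 1/2 = 5/6

P(X = 0 | obs) = 1/6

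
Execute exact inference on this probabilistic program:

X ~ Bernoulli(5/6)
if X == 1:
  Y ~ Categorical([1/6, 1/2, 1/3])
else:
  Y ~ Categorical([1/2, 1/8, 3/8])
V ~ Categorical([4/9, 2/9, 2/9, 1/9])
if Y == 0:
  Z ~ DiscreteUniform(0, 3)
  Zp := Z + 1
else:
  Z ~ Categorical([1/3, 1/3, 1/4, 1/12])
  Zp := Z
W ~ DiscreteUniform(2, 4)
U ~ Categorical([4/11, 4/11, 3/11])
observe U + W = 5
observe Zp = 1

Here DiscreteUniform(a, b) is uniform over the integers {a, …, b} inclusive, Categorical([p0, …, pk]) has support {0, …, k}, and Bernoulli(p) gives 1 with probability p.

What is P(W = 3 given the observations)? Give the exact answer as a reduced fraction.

P(W = 3 | obs) = 3/7

Enumerate traces; 48 have nonzero weight after conditioning:
  (X=0, Y=0, V=0, Z=0, W=3, U=2) weight 1/1188
  (X=0, Y=0, V=0, Z=0, W=4, U=1) weight 1/891
  (X=0, Y=0, V=1, Z=0, W=3, U=2) weight 1/2376
  (X=0, Y=0, V=1, Z=0, W=4, U=1) weight 1/1782
  (X=0, Y=0, V=2, Z=0, W=3, U=2) weight 1/2376
  (X=0, Y=0, V=2, Z=0, W=4, U=1) weight 1/1782
  (X=0, Y=0, V=3, Z=0, W=3, U=2) weight 1/4752
  (X=0, Y=0, V=3, Z=0, W=4, U=1) weight 1/3564
  … 40 more
Group by W:
  weight(W=3) = 17/594
  weight(W=4) = 34/891
Total weight = 17/594 + 34/891 = 119/1782
P(W=3 | obs) = 17/594 / 119/1782 = 3/7
P(W=4 | obs) = 34/891 / 119/1782 = 4/7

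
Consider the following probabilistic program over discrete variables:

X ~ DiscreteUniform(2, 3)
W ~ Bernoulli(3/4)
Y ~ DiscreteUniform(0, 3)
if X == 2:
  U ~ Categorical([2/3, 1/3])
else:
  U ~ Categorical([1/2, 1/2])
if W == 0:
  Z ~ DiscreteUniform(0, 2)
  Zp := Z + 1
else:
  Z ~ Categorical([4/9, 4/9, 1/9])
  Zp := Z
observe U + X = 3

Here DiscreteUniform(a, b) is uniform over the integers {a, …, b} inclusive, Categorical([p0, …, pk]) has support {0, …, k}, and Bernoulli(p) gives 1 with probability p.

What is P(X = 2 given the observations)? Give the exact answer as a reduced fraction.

Enumerate traces; 48 have nonzero weight after conditioning:
  (X=2, W=0, Y=0, U=1, Z=0) weight 1/288
  (X=2, W=0, Y=0, U=1, Z=1) weight 1/288
  (X=2, W=0, Y=0, U=1, Z=2) weight 1/288
  (X=2, W=0, Y=1, U=1, Z=0) weight 1/288
  (X=2, W=0, Y=1, U=1, Z=1) weight 1/288
  (X=2, W=0, Y=1, U=1, Z=2) weight 1/288
  (X=2, W=0, Y=2, U=1, Z=0) weight 1/288
  (X=2, W=0, Y=2, U=1, Z=1) weight 1/288
  (X=3, W=0, Y=0, U=0, Z=0) weight 1/192
  … 39 more
Group by X:
  weight(X=2) = 1/6
  weight(X=3) = 1/4
Total weight = 1/6 + 1/4 = 5/12
P(X=2 | obs) = 1/6 / 5/12 = 2/5
P(X=3 | obs) = 1/4 / 5/12 = 3/5

P(X = 2 | obs) = 2/5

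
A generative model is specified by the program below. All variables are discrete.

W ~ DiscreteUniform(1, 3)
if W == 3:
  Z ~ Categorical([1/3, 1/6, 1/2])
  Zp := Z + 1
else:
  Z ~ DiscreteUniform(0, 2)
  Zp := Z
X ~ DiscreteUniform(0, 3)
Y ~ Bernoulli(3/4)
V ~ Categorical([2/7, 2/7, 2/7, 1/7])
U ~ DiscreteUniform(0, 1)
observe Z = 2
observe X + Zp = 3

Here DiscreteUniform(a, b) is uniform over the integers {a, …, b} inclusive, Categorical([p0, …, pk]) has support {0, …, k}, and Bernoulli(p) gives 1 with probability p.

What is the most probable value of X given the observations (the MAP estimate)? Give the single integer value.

argmax_v P(X = v | obs) = 1

Enumerate traces; 48 have nonzero weight after conditioning:
  (W=1, Z=2, X=1, Y=0, V=0, U=0) weight 1/1008
  (W=1, Z=2, X=1, Y=0, V=0, U=1) weight 1/1008
  (W=1, Z=2, X=1, Y=0, V=1, U=0) weight 1/1008
  (W=1, Z=2, X=1, Y=0, V=1, U=1) weight 1/1008
  (W=1, Z=2, X=1, Y=0, V=2, U=0) weight 1/1008
  (W=1, Z=2, X=1, Y=0, V=2, U=1) weight 1/1008
  (W=1, Z=2, X=1, Y=0, V=3, U=0) weight 1/2016
  (W=1, Z=2, X=1, Y=0, V=3, U=1) weight 1/2016
  (W=3, Z=2, X=0, Y=0, V=0, U=0) weight 1/672
  … 39 more
Group by X:
  weight(X=0) = 1/24
  weight(X=1) = 1/18
Total weight = 1/24 + 1/18 = 7/72
P(X=0 | obs) = 1/24 / 7/72 = 3/7
P(X=1 | obs) = 1/18 / 7/72 = 4/7
argmax = 1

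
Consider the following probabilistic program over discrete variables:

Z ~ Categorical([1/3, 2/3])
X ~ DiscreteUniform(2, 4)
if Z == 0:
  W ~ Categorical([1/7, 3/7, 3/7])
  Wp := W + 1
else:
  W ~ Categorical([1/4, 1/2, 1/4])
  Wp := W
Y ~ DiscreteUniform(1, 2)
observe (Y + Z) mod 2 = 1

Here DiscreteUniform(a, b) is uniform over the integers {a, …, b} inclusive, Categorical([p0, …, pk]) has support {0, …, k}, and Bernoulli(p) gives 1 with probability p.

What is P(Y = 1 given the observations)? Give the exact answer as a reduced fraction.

P(Y = 1 | obs) = 1/3

Enumerate traces; 18 have nonzero weight after conditioning:
  (Z=0, X=2, W=0, Y=1) weight 1/126
  (Z=0, X=2, W=1, Y=1) weight 1/42
  (Z=0, X=2, W=2, Y=1) weight 1/42
  (Z=0, X=3, W=0, Y=1) weight 1/126
  (Z=0, X=3, W=1, Y=1) weight 1/42
  (Z=0, X=3, W=2, Y=1) weight 1/42
  (Z=0, X=4, W=0, Y=1) weight 1/126
  (Z=0, X=4, W=1, Y=1) weight 1/42
  (Z=1, X=2, W=0, Y=2) weight 1/36
  … 9 more
Group by Y:
  weight(Y=1) = 1/6
  weight(Y=2) = 1/3
Total weight = 1/6 + 1/3 = 1/2
P(Y=1 | obs) = 1/6 / 1/2 = 1/3
P(Y=2 | obs) = 1/3 / 1/2 = 2/3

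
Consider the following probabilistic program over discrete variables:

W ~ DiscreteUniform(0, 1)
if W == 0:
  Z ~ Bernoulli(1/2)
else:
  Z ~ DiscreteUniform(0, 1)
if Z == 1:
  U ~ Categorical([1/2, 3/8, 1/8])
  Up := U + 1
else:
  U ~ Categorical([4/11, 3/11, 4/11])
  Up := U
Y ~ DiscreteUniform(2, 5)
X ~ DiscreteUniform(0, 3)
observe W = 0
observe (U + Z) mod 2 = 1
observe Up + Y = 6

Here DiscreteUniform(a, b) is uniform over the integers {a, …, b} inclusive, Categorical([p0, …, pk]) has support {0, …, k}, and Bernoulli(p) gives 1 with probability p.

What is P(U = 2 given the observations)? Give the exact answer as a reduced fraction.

P(U = 2 | obs) = 11/79

Enumerate traces; 12 have nonzero weight after conditioning:
  (W=0, Z=0, U=1, Y=5, X=0) weight 3/704
  (W=0, Z=0, U=1, Y=5, X=1) weight 3/704
  (W=0, Z=0, U=1, Y=5, X=2) weight 3/704
  (W=0, Z=0, U=1, Y=5, X=3) weight 3/704
  (W=0, Z=1, U=0, Y=5, X=0) weight 1/128
  (W=0, Z=1, U=0, Y=5, X=1) weight 1/128
  (W=0, Z=1, U=0, Y=5, X=2) weight 1/128
  (W=0, Z=1, U=0, Y=5, X=3) weight 1/128
  (W=0, Z=1, U=2, Y=3, X=0) weight 1/512
  … 3 more
Group by U:
  weight(U=0) = 1/32
  weight(U=1) = 3/176
  weight(U=2) = 1/128
Total weight = 1/32 + 3/176 + 1/128 = 79/1408
P(U=0 | obs) = 1/32 / 79/1408 = 44/79
P(U=1 | obs) = 3/176 / 79/1408 = 24/79
P(U=2 | obs) = 1/128 / 79/1408 = 11/79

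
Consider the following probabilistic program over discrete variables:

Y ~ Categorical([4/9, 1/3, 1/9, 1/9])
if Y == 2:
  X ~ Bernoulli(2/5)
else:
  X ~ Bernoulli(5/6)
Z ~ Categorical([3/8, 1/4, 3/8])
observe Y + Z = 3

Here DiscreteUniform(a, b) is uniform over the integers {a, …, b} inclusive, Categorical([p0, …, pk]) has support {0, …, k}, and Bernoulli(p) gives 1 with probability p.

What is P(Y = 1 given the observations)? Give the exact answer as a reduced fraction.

Enumerate traces; 6 have nonzero weight after conditioning:
  (Y=1, X=0, Z=2) weight 1/48
  (Y=1, X=1, Z=2) weight 5/48
  (Y=2, X=0, Z=1) weight 1/60
  (Y=2, X=1, Z=1) weight 1/90
  (Y=3, X=0, Z=0) weight 1/144
  (Y=3, X=1, Z=0) weight 5/144
Group by Y:
  weight(Y=1) = 1/8
  weight(Y=2) = 1/36
  weight(Y=3) = 1/24
Total weight = 1/8 + 1/36 + 1/24 = 7/36
P(Y=1 | obs) = 1/8 / 7/36 = 9/14
P(Y=2 | obs) = 1/36 / 7/36 = 1/7
P(Y=3 | obs) = 1/24 / 7/36 = 3/14

P(Y = 1 | obs) = 9/14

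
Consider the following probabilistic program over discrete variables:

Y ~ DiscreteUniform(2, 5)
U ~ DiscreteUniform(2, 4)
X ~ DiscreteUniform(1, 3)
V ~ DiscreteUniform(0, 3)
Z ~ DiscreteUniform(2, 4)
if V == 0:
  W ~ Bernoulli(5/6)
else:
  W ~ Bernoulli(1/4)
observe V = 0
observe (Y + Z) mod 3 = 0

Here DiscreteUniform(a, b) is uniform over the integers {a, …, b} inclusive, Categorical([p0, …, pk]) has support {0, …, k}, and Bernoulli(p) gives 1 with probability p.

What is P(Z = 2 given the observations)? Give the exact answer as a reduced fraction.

P(Z = 2 | obs) = 1/4

Enumerate traces; 72 have nonzero weight after conditioning:
  (Y=2, U=2, X=1, V=0, Z=4, W=0) weight 1/2592
  (Y=2, U=2, X=1, V=0, Z=4, W=1) weight 5/2592
  (Y=2, U=2, X=2, V=0, Z=4, W=0) weight 1/2592
  (Y=2, U=2, X=2, V=0, Z=4, W=1) weight 5/2592
  (Y=2, U=2, X=3, V=0, Z=4, W=0) weight 1/2592
  (Y=2, U=2, X=3, V=0, Z=4, W=1) weight 5/2592
  (Y=2, U=3, X=1, V=0, Z=4, W=0) weight 1/2592
  (Y=2, U=3, X=1, V=0, Z=4, W=1) weight 5/2592
  (Y=3, U=2, X=1, V=0, Z=3, W=0) weight 1/2592
  (Y=4, U=2, X=1, V=0, Z=2, W=0) weight 1/2592
  … 62 more
Group by Z:
  weight(Z=2) = 1/48
  weight(Z=3) = 1/48
  weight(Z=4) = 1/24
Total weight = 1/48 + 1/48 + 1/24 = 1/12
P(Z=2 | obs) = 1/48 / 1/12 = 1/4
P(Z=3 | obs) = 1/48 / 1/12 = 1/4
P(Z=4 | obs) = 1/24 / 1/12 = 1/2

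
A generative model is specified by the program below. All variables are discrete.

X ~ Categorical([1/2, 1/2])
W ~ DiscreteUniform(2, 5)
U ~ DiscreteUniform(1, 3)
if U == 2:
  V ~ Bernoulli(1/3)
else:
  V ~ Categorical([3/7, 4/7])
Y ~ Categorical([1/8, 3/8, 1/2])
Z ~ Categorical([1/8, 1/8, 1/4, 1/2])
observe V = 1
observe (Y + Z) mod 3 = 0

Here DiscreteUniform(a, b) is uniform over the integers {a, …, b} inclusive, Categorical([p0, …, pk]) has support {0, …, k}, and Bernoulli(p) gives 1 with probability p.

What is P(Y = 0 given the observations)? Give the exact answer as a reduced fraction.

P(Y = 0 | obs) = 1/3

Enumerate traces; 96 have nonzero weight after conditioning:
  (X=0, W=2, U=1, V=1, Y=0, Z=0) weight 1/2688
  (X=0, W=2, U=1, V=1, Y=0, Z=3) weight 1/672
  (X=0, W=2, U=1, V=1, Y=1, Z=2) weight 1/448
  (X=0, W=2, U=1, V=1, Y=2, Z=1) weight 1/672
  (X=0, W=2, U=2, V=1, Y=0, Z=0) weight 1/4608
  (X=0, W=2, U=2, V=1, Y=0, Z=3) weight 1/1152
  (X=0, W=2, U=2, V=1, Y=1, Z=2) weight 1/768
  (X=0, W=2, U=2, V=1, Y=2, Z=1) weight 1/1152
  … 88 more
Group by Y:
  weight(Y=0) = 155/4032
  weight(Y=1) = 31/672
  weight(Y=2) = 31/1008
Total weight = 155/4032 + 31/672 + 31/1008 = 155/1344
P(Y=0 | obs) = 155/4032 / 155/1344 = 1/3
P(Y=1 | obs) = 31/672 / 155/1344 = 2/5
P(Y=2 | obs) = 31/1008 / 155/1344 = 4/15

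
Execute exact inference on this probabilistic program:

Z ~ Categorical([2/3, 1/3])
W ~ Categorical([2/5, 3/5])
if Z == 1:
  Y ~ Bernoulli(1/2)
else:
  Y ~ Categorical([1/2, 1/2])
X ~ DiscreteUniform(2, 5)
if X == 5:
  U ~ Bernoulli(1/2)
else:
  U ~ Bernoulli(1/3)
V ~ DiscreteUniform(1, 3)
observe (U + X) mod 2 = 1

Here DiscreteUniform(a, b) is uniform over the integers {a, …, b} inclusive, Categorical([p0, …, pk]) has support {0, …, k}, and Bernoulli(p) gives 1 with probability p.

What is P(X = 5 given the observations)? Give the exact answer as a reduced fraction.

Enumerate traces; 96 have nonzero weight after conditioning:
  (Z=0, W=0, Y=0, X=2, U=1, V=1) weight 1/270
  (Z=0, W=0, Y=0, X=2, U=1, V=2) weight 1/270
  (Z=0, W=0, Y=0, X=2, U=1, V=3) weight 1/270
  (Z=0, W=0, Y=0, X=3, U=0, V=1) weight 1/135
  (Z=0, W=0, Y=0, X=3, U=0, V=2) weight 1/135
  (Z=0, W=0, Y=0, X=3, U=0, V=3) weight 1/135
  (Z=0, W=0, Y=0, X=4, U=1, V=1) weight 1/270
  (Z=0, W=0, Y=0, X=4, U=1, V=2) weight 1/270
  (Z=0, W=0, Y=0, X=5, U=0, V=1) weight 1/180
  … 87 more
Group by X:
  weight(X=2) = 1/12
  weight(X=3) = 1/6
  weight(X=4) = 1/12
  weight(X=5) = 1/8
Total weight = 1/12 + 1/6 + 1/12 + 1/8 = 11/24
P(X=2 | obs) = 1/12 / 11/24 = 2/11
P(X=3 | obs) = 1/6 / 11/24 = 4/11
P(X=4 | obs) = 1/12 / 11/24 = 2/11
P(X=5 | obs) = 1/8 / 11/24 = 3/11

P(X = 5 | obs) = 3/11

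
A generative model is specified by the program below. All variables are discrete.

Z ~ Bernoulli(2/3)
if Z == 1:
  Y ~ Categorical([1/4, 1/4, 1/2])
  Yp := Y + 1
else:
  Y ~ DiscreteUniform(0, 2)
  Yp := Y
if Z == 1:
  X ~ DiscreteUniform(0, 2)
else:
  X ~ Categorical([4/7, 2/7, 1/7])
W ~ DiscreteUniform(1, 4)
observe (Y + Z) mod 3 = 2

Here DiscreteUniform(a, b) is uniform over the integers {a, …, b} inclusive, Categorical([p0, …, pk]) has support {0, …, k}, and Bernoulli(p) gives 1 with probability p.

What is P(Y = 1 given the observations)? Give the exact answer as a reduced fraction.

Enumerate traces; 24 have nonzero weight after conditioning:
  (Z=0, Y=2, X=0, W=1) weight 1/63
  (Z=0, Y=2, X=0, W=2) weight 1/63
  (Z=0, Y=2, X=0, W=3) weight 1/63
  (Z=0, Y=2, X=0, W=4) weight 1/63
  (Z=0, Y=2, X=1, W=1) weight 1/126
  (Z=0, Y=2, X=1, W=2) weight 1/126
  (Z=0, Y=2, X=1, W=3) weight 1/126
  (Z=0, Y=2, X=1, W=4) weight 1/126
  (Z=1, Y=1, X=0, W=1) weight 1/72
  … 15 more
Group by Y:
  weight(Y=1) = 1/6
  weight(Y=2) = 1/9
Total weight = 1/6 + 1/9 = 5/18
P(Y=1 | obs) = 1/6 / 5/18 = 3/5
P(Y=2 | obs) = 1/9 / 5/18 = 2/5

P(Y = 1 | obs) = 3/5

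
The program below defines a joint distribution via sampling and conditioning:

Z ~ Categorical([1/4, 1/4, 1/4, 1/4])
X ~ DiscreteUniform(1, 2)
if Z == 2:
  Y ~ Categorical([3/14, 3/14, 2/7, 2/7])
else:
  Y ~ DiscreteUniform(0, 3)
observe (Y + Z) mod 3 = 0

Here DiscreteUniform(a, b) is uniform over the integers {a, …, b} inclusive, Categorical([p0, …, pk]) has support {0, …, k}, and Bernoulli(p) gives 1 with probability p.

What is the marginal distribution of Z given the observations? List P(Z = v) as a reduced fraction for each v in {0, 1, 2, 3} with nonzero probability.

Enumerate traces; 12 have nonzero weight after conditioning:
  (Z=0, X=1, Y=0) weight 1/32
  (Z=0, X=1, Y=3) weight 1/32
  (Z=0, X=2, Y=0) weight 1/32
  (Z=0, X=2, Y=3) weight 1/32
  (Z=1, X=1, Y=2) weight 1/32
  (Z=1, X=2, Y=2) weight 1/32
  (Z=2, X=1, Y=1) weight 3/112
  (Z=2, X=2, Y=1) weight 3/112
  (Z=3, X=1, Y=0) weight 1/32
  … 3 more
Group by Z:
  weight(Z=0) = 1/8
  weight(Z=1) = 1/16
  weight(Z=2) = 3/56
  weight(Z=3) = 1/8
Total weight = 1/8 + 1/16 + 3/56 + 1/8 = 41/112
P(Z=0 | obs) = 1/8 / 41/112 = 14/41
P(Z=1 | obs) = 1/16 / 41/112 = 7/41
P(Z=2 | obs) = 3/56 / 41/112 = 6/41
P(Z=3 | obs) = 1/8 / 41/112 = 14/41

P(Z=0) = 14/41, P(Z=1) = 7/41, P(Z=2) = 6/41, P(Z=3) = 14/41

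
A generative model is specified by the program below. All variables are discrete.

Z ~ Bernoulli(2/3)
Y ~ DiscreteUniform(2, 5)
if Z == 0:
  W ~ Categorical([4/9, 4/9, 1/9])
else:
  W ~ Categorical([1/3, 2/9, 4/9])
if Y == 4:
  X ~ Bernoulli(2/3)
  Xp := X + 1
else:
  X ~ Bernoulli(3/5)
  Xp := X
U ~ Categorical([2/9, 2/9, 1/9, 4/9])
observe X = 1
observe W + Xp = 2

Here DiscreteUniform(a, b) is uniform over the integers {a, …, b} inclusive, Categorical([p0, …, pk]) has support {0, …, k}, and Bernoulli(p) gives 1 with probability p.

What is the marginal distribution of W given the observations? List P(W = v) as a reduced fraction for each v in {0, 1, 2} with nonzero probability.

Enumerate traces; 32 have nonzero weight after conditioning:
  (Z=0, Y=2, W=1, X=1, U=0) weight 2/405
  (Z=0, Y=2, W=1, X=1, U=1) weight 2/405
  (Z=0, Y=2, W=1, X=1, U=2) weight 1/405
  (Z=0, Y=2, W=1, X=1, U=3) weight 4/405
  (Z=0, Y=3, W=1, X=1, U=0) weight 2/405
  (Z=0, Y=3, W=1, X=1, U=1) weight 2/405
  (Z=0, Y=3, W=1, X=1, U=2) weight 1/405
  (Z=0, Y=3, W=1, X=1, U=3) weight 4/405
  (Z=0, Y=4, W=0, X=1, U=0) weight 4/729
  … 23 more
Group by W:
  weight(W=0) = 5/81
  weight(W=1) = 2/15
Total weight = 5/81 + 2/15 = 79/405
P(W=0 | obs) = 5/81 / 79/405 = 25/79
P(W=1 | obs) = 2/15 / 79/405 = 54/79

P(W=0) = 25/79, P(W=1) = 54/79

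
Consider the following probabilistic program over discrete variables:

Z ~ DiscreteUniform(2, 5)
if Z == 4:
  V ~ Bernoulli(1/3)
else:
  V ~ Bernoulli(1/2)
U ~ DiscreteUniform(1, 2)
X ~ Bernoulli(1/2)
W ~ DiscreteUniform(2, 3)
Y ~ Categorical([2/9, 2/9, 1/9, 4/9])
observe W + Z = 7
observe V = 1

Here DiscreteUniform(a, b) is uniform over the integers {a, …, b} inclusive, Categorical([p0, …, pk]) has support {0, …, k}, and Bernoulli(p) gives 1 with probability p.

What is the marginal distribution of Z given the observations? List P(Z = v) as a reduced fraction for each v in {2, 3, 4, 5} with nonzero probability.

Enumerate traces; 32 have nonzero weight after conditioning:
  (Z=4, V=1, U=1, X=0, W=3, Y=0) weight 1/432
  (Z=4, V=1, U=1, X=0, W=3, Y=1) weight 1/432
  (Z=4, V=1, U=1, X=0, W=3, Y=2) weight 1/864
  (Z=4, V=1, U=1, X=0, W=3, Y=3) weight 1/216
  (Z=4, V=1, U=1, X=1, W=3, Y=0) weight 1/432
  (Z=4, V=1, U=1, X=1, W=3, Y=1) weight 1/432
  (Z=4, V=1, U=1, X=1, W=3, Y=2) weight 1/864
  (Z=4, V=1, U=1, X=1, W=3, Y=3) weight 1/216
  (Z=5, V=1, U=1, X=0, W=2, Y=0) weight 1/288
  … 23 more
Group by Z:
  weight(Z=4) = 1/24
  weight(Z=5) = 1/16
Total weight = 1/24 + 1/16 = 5/48
P(Z=4 | obs) = 1/24 / 5/48 = 2/5
P(Z=5 | obs) = 1/16 / 5/48 = 3/5

P(Z=4) = 2/5, P(Z=5) = 3/5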